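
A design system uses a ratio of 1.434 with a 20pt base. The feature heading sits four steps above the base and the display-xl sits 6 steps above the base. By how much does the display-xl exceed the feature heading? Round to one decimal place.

Step 4: 20.0 × 1.434⁴ = 84.572pt
Step 6: 20.0 × 1.434⁶ = 173.910pt
Difference: 173.910 − 84.572 = 89.338pt

89.3pt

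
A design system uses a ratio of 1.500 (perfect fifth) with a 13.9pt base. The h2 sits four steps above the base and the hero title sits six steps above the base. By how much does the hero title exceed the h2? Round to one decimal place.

Step 4: 13.9 × 1.500⁴ = 70.369pt
Step 6: 13.9 × 1.500⁶ = 158.330pt
Difference: 158.330 − 70.369 = 87.961pt

88.0pt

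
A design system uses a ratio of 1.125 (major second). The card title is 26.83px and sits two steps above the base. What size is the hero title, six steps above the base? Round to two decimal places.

26.83 × 1.125⁴ = 26.83 × 1.60181 ≈ 42.976

42.98px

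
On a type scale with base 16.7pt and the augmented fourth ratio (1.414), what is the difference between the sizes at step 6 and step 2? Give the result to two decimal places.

100.09pt

Step 2: 16.7 × 1.414² = 33.3899pt
Step 6: 16.7 × 1.414⁶ = 133.4790pt
Difference: 133.4790 − 33.3899 = 100.0891pt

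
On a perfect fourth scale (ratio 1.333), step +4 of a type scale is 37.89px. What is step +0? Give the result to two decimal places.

12.00px

Moving from step +4 to step +0 is 4 steps down, so divide by r⁴.
37.89 ÷ 1.333⁴ = 37.89 ÷ 3.15733 ≈ 12.001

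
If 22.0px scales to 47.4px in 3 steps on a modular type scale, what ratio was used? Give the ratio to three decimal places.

r³ = 47.4 / 22.0, so r = (47.4/22.0)^(1/3).
r = 2.1545^(1/3) ≈ 1.2916

1.292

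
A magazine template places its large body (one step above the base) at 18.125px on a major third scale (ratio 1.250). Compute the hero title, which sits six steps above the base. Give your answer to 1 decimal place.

55.3px

The gap is 6 − (1) = 5 steps, so the factor is 1.250^5.
18.125 × 1.250⁵ = 18.125 × 3.05176 ≈ 55.313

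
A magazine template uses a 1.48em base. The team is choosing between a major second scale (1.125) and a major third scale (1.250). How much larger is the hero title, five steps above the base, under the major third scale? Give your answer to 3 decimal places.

Major second: 1.48 × 1.125⁵ = 2.66701em
Major third: 1.48 × 1.250⁵ = 4.51660em
Difference: 4.51660 − 2.66701 = 1.84959em

1.850em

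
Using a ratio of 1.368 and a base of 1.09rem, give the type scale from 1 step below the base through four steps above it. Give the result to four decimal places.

0.7968rem, 1.0900rem, 1.4911rem, 2.0399rem, 2.7905rem, 3.8174rem

Step -1: 1.09 ÷ 1.368 = 0.7968
Step 0: 1.09rem
Step 1: 1.09 × 1.368 = 1.4911
Step 2: 1.09 × 1.368² = 2.0399
Step 3: 1.09 × 1.368³ = 2.7905
Step 4: 1.09 × 1.368⁴ = 3.8174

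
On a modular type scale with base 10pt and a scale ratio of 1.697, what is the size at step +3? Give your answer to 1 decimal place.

10.0 × 1.697³ = 10.0 × 4.88704 ≈ 48.87

48.9pt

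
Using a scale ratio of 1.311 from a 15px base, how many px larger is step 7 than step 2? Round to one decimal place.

74.1px

Step 2: 15.0 × 1.311² = 25.781px
Step 7: 15.0 × 1.311⁷ = 99.841px
Difference: 99.841 − 25.781 = 74.060px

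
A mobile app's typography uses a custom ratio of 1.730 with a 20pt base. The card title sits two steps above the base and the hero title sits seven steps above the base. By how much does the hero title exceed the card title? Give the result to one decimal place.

Step 2: 20.0 × 1.730² = 59.858pt
Step 7: 20.0 × 1.730⁷ = 927.583pt
Difference: 927.583 − 59.858 = 867.725pt

867.7pt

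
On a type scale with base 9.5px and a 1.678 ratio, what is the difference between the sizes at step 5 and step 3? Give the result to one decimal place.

81.5px

Step 3: 9.5 × 1.678³ = 44.885px
Step 5: 9.5 × 1.678⁵ = 126.381px
Difference: 126.381 − 44.885 = 81.496px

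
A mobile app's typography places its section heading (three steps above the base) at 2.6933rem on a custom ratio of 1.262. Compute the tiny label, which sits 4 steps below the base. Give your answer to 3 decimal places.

0.528rem

Moving from step +3 to step -4 is 7 steps down, so divide by r⁷.
2.6933 ÷ 1.262⁷ = 2.6933 ÷ 5.09818 ≈ 0.528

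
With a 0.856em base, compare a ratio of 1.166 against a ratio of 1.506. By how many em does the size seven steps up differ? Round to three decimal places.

12.532em

At 1.166: 0.856 × 1.166⁷ = 2.50821em
At 1.506: 0.856 × 1.506⁷ = 15.04003em
Difference: 15.04003 − 2.50821 = 12.53182em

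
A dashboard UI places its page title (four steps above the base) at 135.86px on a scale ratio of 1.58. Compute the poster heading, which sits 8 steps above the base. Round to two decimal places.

846.68px

Moving from step +4 to step +8 is 4 steps up, so multiply by r⁴.
135.86 × 1.58⁴ = 135.86 × 6.23201 ≈ 846.681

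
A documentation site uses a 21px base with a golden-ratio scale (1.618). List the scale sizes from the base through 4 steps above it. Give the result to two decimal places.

Step 0: 21px
Step 1: 21.0 × 1.618 = 33.98
Step 2: 21.0 × 1.618² = 54.98
Step 3: 21.0 × 1.618³ = 88.95
Step 4: 21.0 × 1.618⁴ = 143.92

21.00px, 33.98px, 54.98px, 88.95px, 143.92px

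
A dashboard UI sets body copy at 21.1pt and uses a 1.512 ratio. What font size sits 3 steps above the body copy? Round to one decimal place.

21.1 × 1.512³ = 21.1 × 3.45665 ≈ 72.94

72.9pt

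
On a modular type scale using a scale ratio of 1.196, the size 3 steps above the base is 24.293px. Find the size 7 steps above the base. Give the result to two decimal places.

49.71px

The gap is 7 − (3) = 4 steps, so the factor is 1.196^4.
24.293 × 1.196⁴ = 24.293 × 2.04609 ≈ 49.706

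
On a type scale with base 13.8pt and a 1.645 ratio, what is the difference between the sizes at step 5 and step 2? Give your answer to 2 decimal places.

128.89pt

Step 2: 13.8 × 1.645² = 37.3431pt
Step 5: 13.8 × 1.645⁵ = 166.2297pt
Difference: 166.2297 − 37.3431 = 128.8866pt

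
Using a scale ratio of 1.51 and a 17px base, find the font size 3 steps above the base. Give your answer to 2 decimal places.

58.53px

Every step multiplies by the scale ratio.
17.0 × 1.51³ = 17.0 × 3.44295 ≈ 58.53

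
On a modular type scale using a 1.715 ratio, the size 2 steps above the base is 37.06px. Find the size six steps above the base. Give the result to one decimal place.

Moving from step +2 to step +6 is 4 steps up, so multiply by r⁴.
37.06 × 1.715⁴ = 37.06 × 8.65080 ≈ 320.599

320.6px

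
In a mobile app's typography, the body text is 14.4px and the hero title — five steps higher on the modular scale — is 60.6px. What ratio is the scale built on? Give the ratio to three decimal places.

r⁵ = 60.6 / 14.4, so r = (60.6/14.4)^(1/5).
r = 4.2083^(1/5) ≈ 1.3330

1.333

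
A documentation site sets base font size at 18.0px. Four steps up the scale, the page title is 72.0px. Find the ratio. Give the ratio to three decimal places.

The ratio satisfies 18.0 × r⁴ = 72.0, so r = (72.0 / 18.0)^(1/4).
r = 4.0000^(1/4) ≈ 1.4142

1.414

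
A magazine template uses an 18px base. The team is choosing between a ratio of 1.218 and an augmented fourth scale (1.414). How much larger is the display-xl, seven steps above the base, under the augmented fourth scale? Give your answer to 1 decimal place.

131.8px

At 1.218: 18.0 × 1.218⁷ = 71.582px
Augmented fourth: 18.0 × 1.414⁷ = 203.432px
Difference: 203.432 − 71.582 = 131.850px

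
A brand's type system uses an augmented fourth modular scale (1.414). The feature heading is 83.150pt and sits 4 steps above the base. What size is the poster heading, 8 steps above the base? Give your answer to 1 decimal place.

Moving from step +4 to step +8 is 4 steps up, so multiply by r⁴.
83.150 × 1.414⁴ = 83.150 × 3.99758 ≈ 332.399

332.4pt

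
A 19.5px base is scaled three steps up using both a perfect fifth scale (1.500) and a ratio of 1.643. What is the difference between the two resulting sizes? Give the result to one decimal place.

20.7px

Perfect fifth: 19.5 × 1.500³ = 65.812px
At 1.643: 19.5 × 1.643³ = 86.486px
Difference: 86.486 − 65.812 = 20.674px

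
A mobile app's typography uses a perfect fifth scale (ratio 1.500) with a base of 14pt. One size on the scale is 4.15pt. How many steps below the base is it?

1.500ⁿ = 14 / 4.15 = 3.3735
n = ln(3.3735) / ln(1.500) = 1.2159 / 0.4055 ≈ 3.00

3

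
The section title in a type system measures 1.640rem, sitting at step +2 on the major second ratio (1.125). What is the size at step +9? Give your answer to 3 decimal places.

1.640 × 1.125⁷ = 1.640 × 2.28070 ≈ 3.740

3.740rem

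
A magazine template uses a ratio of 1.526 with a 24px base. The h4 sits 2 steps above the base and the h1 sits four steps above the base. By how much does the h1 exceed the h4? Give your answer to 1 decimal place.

74.3px

Step 2: 24.0 × 1.526² = 55.888px
Step 4: 24.0 × 1.526⁴ = 130.146px
Difference: 130.146 − 55.888 = 74.258px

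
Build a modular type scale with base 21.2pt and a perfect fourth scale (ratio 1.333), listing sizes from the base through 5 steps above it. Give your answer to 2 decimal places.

Step 0: 21.2pt
Step 1: 21.2 × 1.333 = 28.26
Step 2: 21.2 × 1.333² = 37.67
Step 3: 21.2 × 1.333³ = 50.21
Step 4: 21.2 × 1.333⁴ = 66.94
Step 5: 21.2 × 1.333⁵ = 89.23

21.20pt, 28.26pt, 37.67pt, 50.21pt, 66.94pt, 89.23pt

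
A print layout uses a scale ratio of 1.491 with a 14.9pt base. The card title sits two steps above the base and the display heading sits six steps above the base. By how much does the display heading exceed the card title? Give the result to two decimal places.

130.58pt

Step 2: 14.9 × 1.491² = 33.1239pt
Step 6: 14.9 × 1.491⁶ = 163.7013pt
Difference: 163.7013 − 33.1239 = 130.5774pt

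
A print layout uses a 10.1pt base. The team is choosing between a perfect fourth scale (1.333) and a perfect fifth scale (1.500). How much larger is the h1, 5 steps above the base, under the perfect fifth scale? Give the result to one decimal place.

Perfect fourth: 10.1 × 1.333⁵ = 42.508pt
Perfect fifth: 10.1 × 1.500⁵ = 76.697pt
Difference: 76.697 − 42.508 = 34.189pt

34.2pt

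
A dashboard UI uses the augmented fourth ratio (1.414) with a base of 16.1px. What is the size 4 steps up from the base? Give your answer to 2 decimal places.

16.1 × 1.414⁴ = 16.1 × 3.99758 ≈ 64.36

64.36px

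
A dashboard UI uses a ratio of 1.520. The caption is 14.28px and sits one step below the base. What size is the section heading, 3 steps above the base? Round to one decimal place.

76.2px

14.28 × 1.520⁴ = 14.28 × 5.33795 ≈ 76.226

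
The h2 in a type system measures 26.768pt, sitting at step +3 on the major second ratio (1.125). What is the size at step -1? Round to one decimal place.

26.768 ÷ 1.125⁴ = 26.768 ÷ 1.60181 ≈ 16.711

16.7pt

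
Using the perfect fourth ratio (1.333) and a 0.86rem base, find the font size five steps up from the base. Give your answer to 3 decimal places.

3.620rem

0.86 × 1.333⁵ = 0.86 × 4.20873 ≈ 3.620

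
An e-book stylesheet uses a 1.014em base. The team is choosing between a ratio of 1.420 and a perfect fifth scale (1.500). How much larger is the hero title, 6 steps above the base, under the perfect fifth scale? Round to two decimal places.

At 1.420: 1.014 × 1.420⁶ = 8.3132em
Perfect fifth: 1.014 × 1.500⁶ = 11.5501em
Difference: 11.5501 − 8.3132 = 3.2369em

3.24em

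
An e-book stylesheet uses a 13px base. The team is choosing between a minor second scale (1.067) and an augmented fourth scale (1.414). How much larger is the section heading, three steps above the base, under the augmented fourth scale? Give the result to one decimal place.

Minor second: 13.0 × 1.067³ = 15.792px
Augmented fourth: 13.0 × 1.414³ = 36.753px
Difference: 36.753 − 15.792 = 20.961px

21.0px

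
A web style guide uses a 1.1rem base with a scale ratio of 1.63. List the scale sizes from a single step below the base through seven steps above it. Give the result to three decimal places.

Step -1: 1.1 ÷ 1.63 = 0.675
Step 0: 1.1rem
Step 1: 1.1 × 1.63 = 1.793
Step 2: 1.1 × 1.63² = 2.923
Step 3: 1.1 × 1.63³ = 4.764
Step 4: 1.1 × 1.63⁴ = 7.765
Step 5: 1.1 × 1.63⁵ = 12.657
Step 6: 1.1 × 1.63⁶ = 20.631
Step 7: 1.1 × 1.63⁷ = 33.628

0.675rem, 1.100rem, 1.793rem, 2.923rem, 4.764rem, 7.765rem, 12.657rem, 20.631rem, 33.628rem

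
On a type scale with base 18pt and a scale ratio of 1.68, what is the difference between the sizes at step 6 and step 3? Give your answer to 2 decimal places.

Step 3: 18.0 × 1.68³ = 85.3494pt
Step 6: 18.0 × 1.68⁶ = 404.6953pt
Difference: 404.6953 − 85.3494 = 319.3459pt

319.35pt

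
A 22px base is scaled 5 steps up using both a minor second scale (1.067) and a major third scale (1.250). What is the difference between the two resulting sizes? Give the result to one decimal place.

36.7px

Minor second: 22.0 × 1.067⁵ = 30.426px
Major third: 22.0 × 1.250⁵ = 67.139px
Difference: 67.139 − 30.426 = 36.713px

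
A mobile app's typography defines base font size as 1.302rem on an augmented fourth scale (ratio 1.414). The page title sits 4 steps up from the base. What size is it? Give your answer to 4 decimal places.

1.302 × 1.414⁴ = 1.302 × 3.99758 ≈ 5.2049

5.2049rem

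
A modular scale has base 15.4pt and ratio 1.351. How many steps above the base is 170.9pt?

1.351ⁿ = 170.9 / 15.4 = 11.0974
n = ln(11.0974) / ln(1.351) = 2.4067 / 0.3008 ≈ 8.00

8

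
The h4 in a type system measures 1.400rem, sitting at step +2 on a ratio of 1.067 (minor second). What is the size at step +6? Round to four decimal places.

1.8146rem

The gap is 6 − (2) = 4 steps, so the factor is 1.067^4.
1.400 × 1.067⁴ = 1.400 × 1.29616 ≈ 1.8146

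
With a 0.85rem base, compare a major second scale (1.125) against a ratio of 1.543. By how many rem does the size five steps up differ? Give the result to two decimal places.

5.90rem

Major second: 0.85 × 1.125⁵ = 1.5317rem
At 1.543: 0.85 × 1.543⁵ = 7.4344rem
Difference: 7.4344 − 1.5317 = 5.9027rem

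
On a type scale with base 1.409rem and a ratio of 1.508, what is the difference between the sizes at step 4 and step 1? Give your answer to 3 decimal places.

5.162rem

Step 1: 1.409 × 1.508 = 2.12477rem
Step 4: 1.409 × 1.508⁴ = 7.28646rem
Difference: 7.28646 − 2.12477 = 5.16169rem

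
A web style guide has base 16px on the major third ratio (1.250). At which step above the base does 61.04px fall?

1.250ⁿ = 61.04 / 16 = 3.8150
n = ln(3.8150) / ln(1.250) = 1.3389 / 0.2231 ≈ 6.00

6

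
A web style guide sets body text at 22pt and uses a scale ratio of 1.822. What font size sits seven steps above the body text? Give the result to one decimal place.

1466.4pt

Every step multiplies by the scale ratio.
22.0 × 1.822⁷ = 22.0 × 66.65590 ≈ 1466.43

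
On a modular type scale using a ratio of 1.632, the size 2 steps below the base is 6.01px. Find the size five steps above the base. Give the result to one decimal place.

185.3px

The gap is 5 − (-2) = 7 steps, so the factor is 1.632^7.
6.01 × 1.632⁷ = 6.01 × 30.83480 ≈ 185.317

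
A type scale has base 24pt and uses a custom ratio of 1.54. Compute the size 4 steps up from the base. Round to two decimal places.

24.0 × 1.54⁴ = 24.0 × 5.62449 ≈ 134.99

134.99pt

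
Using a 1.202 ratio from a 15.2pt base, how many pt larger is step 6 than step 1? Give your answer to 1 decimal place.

Step 1: 15.2 × 1.202 = 18.270pt
Step 6: 15.2 × 1.202⁶ = 45.843pt
Difference: 45.843 − 18.270 = 27.573pt

27.6pt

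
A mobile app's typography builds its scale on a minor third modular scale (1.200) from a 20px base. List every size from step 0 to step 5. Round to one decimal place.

20.0px, 24.0px, 28.8px, 34.6px, 41.5px, 49.8px

Step 0: 20px
Step 1: 20.0 × 1.200 = 24.0
Step 2: 20.0 × 1.200² = 28.8
Step 3: 20.0 × 1.200³ = 34.6
Step 4: 20.0 × 1.200⁴ = 41.5
Step 5: 20.0 × 1.200⁵ = 49.8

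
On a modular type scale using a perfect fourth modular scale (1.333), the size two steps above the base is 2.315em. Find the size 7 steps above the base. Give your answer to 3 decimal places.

Moving from step +2 to step +7 is 5 steps up, so multiply by r⁵.
2.315 × 1.333⁵ = 2.315 × 4.20873 ≈ 9.743

9.743em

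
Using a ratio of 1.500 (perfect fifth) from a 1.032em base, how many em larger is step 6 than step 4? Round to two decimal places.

6.53em

Step 4: 1.032 × 1.500⁴ = 5.2245em
Step 6: 1.032 × 1.500⁶ = 11.7551em
Difference: 11.7551 − 5.2245 = 6.5306em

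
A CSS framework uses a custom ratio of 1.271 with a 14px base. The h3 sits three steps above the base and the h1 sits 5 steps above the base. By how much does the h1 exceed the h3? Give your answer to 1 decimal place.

Step 3: 14.0 × 1.271³ = 28.745px
Step 5: 14.0 × 1.271⁵ = 46.436px
Difference: 46.436 − 28.745 = 17.691px

17.7px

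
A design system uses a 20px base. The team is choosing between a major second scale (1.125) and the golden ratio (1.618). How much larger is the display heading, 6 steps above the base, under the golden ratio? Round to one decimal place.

318.3px

Major second: 20.0 × 1.125⁶ = 40.546px
Golden ratio: 20.0 × 1.618⁶ = 358.840px
Difference: 358.840 − 40.546 = 318.294px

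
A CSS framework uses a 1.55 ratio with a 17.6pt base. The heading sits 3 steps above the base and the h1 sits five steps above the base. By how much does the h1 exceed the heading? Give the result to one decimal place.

Step 3: 17.6 × 1.55³ = 65.540pt
Step 5: 17.6 × 1.55⁵ = 157.460pt
Difference: 157.460 − 65.540 = 91.920pt

91.9pt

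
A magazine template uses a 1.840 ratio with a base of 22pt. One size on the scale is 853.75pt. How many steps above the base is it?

1.840ⁿ = 853.75 / 22 = 38.8068
n = ln(38.8068) / ln(1.840) = 3.6586 / 0.6098 ≈ 6.00

6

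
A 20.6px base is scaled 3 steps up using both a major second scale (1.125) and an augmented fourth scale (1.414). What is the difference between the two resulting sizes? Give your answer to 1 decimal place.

Major second: 20.6 × 1.125³ = 29.331px
Augmented fourth: 20.6 × 1.414³ = 58.239px
Difference: 58.239 − 29.331 = 28.908px

28.9px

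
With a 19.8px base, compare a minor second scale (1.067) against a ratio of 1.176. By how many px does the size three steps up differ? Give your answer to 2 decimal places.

8.15px

Minor second: 19.8 × 1.067³ = 24.0524px
At 1.176: 19.8 × 1.176³ = 32.2023px
Difference: 32.2023 − 24.0524 = 8.1499px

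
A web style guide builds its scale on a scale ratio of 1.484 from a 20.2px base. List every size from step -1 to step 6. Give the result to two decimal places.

Step -1: 20.2 ÷ 1.484 = 13.61
Step 0: 20.2px
Step 1: 20.2 × 1.484 = 29.98
Step 2: 20.2 × 1.484² = 44.49
Step 3: 20.2 × 1.484³ = 66.02
Step 4: 20.2 × 1.484⁴ = 97.97
Step 5: 20.2 × 1.484⁵ = 145.39
Step 6: 20.2 × 1.484⁶ = 215.75

13.61px, 20.20px, 29.98px, 44.49px, 66.02px, 97.97px, 145.39px, 215.75px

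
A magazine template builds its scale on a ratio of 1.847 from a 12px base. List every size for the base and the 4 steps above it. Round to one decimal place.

Step 0: 12px
Step 1: 12.0 × 1.847 = 22.2
Step 2: 12.0 × 1.847² = 40.9
Step 3: 12.0 × 1.847³ = 75.6
Step 4: 12.0 × 1.847⁴ = 139.7

12.0px, 22.2px, 40.9px, 75.6px, 139.7px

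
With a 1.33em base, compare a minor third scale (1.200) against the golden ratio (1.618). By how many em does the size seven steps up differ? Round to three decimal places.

33.844em

Minor third: 1.33 × 1.200⁷ = 4.76563em
Golden ratio: 1.33 × 1.618⁷ = 38.61013em
Difference: 38.61013 − 4.76563 = 33.84450em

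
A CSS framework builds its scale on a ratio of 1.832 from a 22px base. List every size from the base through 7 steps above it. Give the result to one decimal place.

Step 0: 22px
Step 1: 22.0 × 1.832 = 40.3
Step 2: 22.0 × 1.832² = 73.8
Step 3: 22.0 × 1.832³ = 135.3
Step 4: 22.0 × 1.832⁴ = 247.8
Step 5: 22.0 × 1.832⁵ = 454.0
Step 6: 22.0 × 1.832⁶ = 831.7
Step 7: 22.0 × 1.832⁷ = 1523.7

22.0px, 40.3px, 73.8px, 135.3px, 247.8px, 454.0px, 831.7px, 1523.7px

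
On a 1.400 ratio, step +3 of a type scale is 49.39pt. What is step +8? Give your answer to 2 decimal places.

265.63pt

The gap is 8 − (3) = 5 steps, so the factor is 1.400^5.
49.39 × 1.400⁵ = 49.39 × 5.37824 ≈ 265.631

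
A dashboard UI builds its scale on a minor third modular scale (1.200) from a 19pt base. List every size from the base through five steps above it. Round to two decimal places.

19.00pt, 22.80pt, 27.36pt, 32.83pt, 39.40pt, 47.28pt

Step 0: 19pt
Step 1: 19.0 × 1.200 = 22.80
Step 2: 19.0 × 1.200² = 27.36
Step 3: 19.0 × 1.200³ = 32.83
Step 4: 19.0 × 1.200⁴ = 39.40
Step 5: 19.0 × 1.200⁵ = 47.28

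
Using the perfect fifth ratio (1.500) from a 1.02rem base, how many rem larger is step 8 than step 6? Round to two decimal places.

14.52rem

Step 6: 1.02 × 1.500⁶ = 11.6184rem
Step 8: 1.02 × 1.500⁸ = 26.1415rem
Difference: 26.1415 − 11.6184 = 14.5231rem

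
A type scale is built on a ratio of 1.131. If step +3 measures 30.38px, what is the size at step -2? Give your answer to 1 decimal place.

30.38 ÷ 1.131⁵ = 30.38 ÷ 1.85060 ≈ 16.416

16.4px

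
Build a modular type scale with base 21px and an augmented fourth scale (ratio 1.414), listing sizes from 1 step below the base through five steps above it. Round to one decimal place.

14.9px, 21.0px, 29.7px, 42.0px, 59.4px, 83.9px, 118.7px

Step -1: 21.0 ÷ 1.414 = 14.9
Step 0: 21px
Step 1: 21.0 × 1.414 = 29.7
Step 2: 21.0 × 1.414² = 42.0
Step 3: 21.0 × 1.414³ = 59.4
Step 4: 21.0 × 1.414⁴ = 83.9
Step 5: 21.0 × 1.414⁵ = 118.7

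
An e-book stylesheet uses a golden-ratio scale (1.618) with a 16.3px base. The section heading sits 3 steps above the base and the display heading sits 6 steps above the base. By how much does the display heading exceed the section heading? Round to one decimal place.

Step 3: 16.3 × 1.618³ = 69.044px
Step 6: 16.3 × 1.618⁶ = 292.455px
Difference: 292.455 − 69.044 = 223.411px

223.4px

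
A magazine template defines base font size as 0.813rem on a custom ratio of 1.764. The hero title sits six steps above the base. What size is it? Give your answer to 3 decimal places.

24.495rem

Each step on a modular scale multiplies by the ratio, so the size n steps from the base is base × ratioⁿ.
0.813 × 1.764⁶ = 0.813 × 30.12947 ≈ 24.495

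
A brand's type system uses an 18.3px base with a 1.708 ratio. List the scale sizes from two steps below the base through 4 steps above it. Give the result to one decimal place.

6.3px, 10.7px, 18.3px, 31.3px, 53.4px, 91.2px, 155.7px

Step -2: 18.3 ÷ 1.708² = 6.3
Step -1: 18.3 ÷ 1.708 = 10.7
Step 0: 18.3px
Step 1: 18.3 × 1.708 = 31.3
Step 2: 18.3 × 1.708² = 53.4
Step 3: 18.3 × 1.708³ = 91.2
Step 4: 18.3 × 1.708⁴ = 155.7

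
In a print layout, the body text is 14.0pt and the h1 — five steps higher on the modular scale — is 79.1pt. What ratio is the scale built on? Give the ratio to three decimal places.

The ratio satisfies 14.0 × r⁵ = 79.1, so r = (79.1 / 14.0)^(1/5).
r = 5.6500^(1/5) ≈ 1.4139

1.414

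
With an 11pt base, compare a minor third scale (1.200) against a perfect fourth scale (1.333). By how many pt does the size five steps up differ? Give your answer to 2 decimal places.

18.92pt

Minor third: 11.0 × 1.200⁵ = 27.3715pt
Perfect fourth: 11.0 × 1.333⁵ = 46.2960pt
Difference: 46.2960 − 27.3715 = 18.9245pt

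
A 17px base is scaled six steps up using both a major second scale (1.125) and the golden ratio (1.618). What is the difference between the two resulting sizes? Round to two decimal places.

270.55px

Major second: 17.0 × 1.125⁶ = 34.4639px
Golden ratio: 17.0 × 1.618⁶ = 305.0142px
Difference: 305.0142 − 34.4639 = 270.5503px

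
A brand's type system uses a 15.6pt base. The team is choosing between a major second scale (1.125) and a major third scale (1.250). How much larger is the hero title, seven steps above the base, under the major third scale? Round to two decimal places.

Major second: 15.6 × 1.125⁷ = 35.5789pt
Major third: 15.6 × 1.250⁷ = 74.3866pt
Difference: 74.3866 − 35.5789 = 38.8077pt

38.81pt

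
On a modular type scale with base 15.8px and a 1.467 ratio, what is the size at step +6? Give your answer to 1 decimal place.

157.5px

Every step multiplies by the scale ratio.
15.8 × 1.467⁶ = 15.8 × 9.96737 ≈ 157.48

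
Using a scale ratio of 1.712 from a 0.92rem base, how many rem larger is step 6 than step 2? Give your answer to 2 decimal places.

20.47rem

Step 2: 0.92 × 1.712² = 2.6965rem
Step 6: 0.92 × 1.712⁶ = 23.1638rem
Difference: 23.1638 − 2.6965 = 20.4673rem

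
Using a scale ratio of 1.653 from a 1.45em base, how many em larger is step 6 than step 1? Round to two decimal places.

Step 1: 1.45 × 1.653 = 2.3969em
Step 6: 1.45 × 1.653⁶ = 29.5805em
Difference: 29.5805 − 2.3969 = 27.1836em

27.18em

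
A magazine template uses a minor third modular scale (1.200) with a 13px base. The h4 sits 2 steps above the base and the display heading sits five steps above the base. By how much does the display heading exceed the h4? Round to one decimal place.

13.6px

Step 2: 13.0 × 1.200² = 18.720px
Step 5: 13.0 × 1.200⁵ = 32.348px
Difference: 32.348 − 18.720 = 13.628px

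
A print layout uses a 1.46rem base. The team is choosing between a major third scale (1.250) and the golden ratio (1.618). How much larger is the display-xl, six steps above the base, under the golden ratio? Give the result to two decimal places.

20.63rem

Major third: 1.46 × 1.250⁶ = 5.5695rem
Golden ratio: 1.46 × 1.618⁶ = 26.1953rem
Difference: 26.1953 − 5.5695 = 20.6258rem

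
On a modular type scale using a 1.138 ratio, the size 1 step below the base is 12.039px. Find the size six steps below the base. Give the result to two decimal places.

6.31px

The gap is -6 − (-1) = -5 steps, so the factor is 1.138^-5.
12.039 ÷ 1.138⁵ = 12.039 ÷ 1.90858 ≈ 6.308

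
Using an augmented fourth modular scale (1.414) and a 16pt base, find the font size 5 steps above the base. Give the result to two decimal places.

90.44pt

16.0 × 1.414⁵ = 16.0 × 5.65258 ≈ 90.44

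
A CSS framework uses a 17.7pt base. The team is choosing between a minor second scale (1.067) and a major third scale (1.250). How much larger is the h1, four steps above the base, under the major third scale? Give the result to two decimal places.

20.27pt

Minor second: 17.7 × 1.067⁴ = 22.9420pt
Major third: 17.7 × 1.250⁴ = 43.2129pt
Difference: 43.2129 − 22.9420 = 20.2709pt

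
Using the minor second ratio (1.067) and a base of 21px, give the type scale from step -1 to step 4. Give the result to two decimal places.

Step -1: 21.0 ÷ 1.067 = 19.68
Step 0: 21px
Step 1: 21.0 × 1.067 = 22.41
Step 2: 21.0 × 1.067² = 23.91
Step 3: 21.0 × 1.067³ = 25.51
Step 4: 21.0 × 1.067⁴ = 27.22

19.68px, 21.00px, 22.41px, 23.91px, 25.51px, 27.22px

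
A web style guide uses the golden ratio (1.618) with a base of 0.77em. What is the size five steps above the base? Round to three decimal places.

0.77 × 1.618⁵ = 0.77 × 11.08901 ≈ 8.539

8.539em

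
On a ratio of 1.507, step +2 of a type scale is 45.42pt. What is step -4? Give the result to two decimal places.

45.42 ÷ 1.507⁶ = 45.42 ÷ 11.71331 ≈ 3.878

3.88pt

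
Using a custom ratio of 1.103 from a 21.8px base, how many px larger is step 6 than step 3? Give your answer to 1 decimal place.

Step 3: 21.8 × 1.103³ = 29.254px
Step 6: 21.8 × 1.103⁶ = 39.256px
Difference: 39.256 − 29.254 = 10.002px

10.0px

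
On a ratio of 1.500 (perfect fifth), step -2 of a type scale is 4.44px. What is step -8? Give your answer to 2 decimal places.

Moving from step -2 to step -8 is 6 steps down, so divide by r⁶.
4.44 ÷ 1.500⁶ = 4.44 ÷ 11.39062 ≈ 0.390

0.39px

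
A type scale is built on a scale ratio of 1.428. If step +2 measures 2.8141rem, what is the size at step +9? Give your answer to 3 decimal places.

34.075rem

The gap is 9 − (2) = 7 steps, so the factor is 1.428^7.
2.8141 × 1.428⁷ = 2.8141 × 12.10870 ≈ 34.075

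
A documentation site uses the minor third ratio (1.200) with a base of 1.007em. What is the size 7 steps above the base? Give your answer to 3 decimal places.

1.007 × 1.200⁷ = 1.007 × 3.58318 ≈ 3.608

3.608em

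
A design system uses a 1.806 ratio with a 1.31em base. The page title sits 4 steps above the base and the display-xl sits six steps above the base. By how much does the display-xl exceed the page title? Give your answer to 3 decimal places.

31.518em

Step 4: 1.31 × 1.806⁴ = 13.93613em
Step 6: 1.31 × 1.806⁶ = 45.45459em
Difference: 45.45459 − 13.93613 = 31.51846em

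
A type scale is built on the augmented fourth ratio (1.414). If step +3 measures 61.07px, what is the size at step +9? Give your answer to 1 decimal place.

488.1px

61.07 × 1.414⁶ = 61.07 × 7.99275 ≈ 488.117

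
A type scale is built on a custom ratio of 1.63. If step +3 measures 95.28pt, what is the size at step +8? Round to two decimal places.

95.28 × 1.63⁵ = 95.28 × 11.50636 ≈ 1096.326

1096.33pt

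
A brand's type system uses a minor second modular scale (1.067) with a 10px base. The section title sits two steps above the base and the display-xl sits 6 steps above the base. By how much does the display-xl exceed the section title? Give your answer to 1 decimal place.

3.4px

Step 2: 10.0 × 1.067² = 11.385px
Step 6: 10.0 × 1.067⁶ = 14.757px
Difference: 14.757 − 11.385 = 3.372px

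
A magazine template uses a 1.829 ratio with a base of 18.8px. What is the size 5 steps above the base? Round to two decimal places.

18.8 × 1.829⁵ = 18.8 × 20.46768 ≈ 384.79

384.79px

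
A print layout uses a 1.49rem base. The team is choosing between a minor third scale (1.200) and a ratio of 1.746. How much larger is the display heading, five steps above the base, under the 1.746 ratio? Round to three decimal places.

20.470rem

Minor third: 1.49 × 1.200⁵ = 3.70760rem
At 1.746: 1.49 × 1.746⁵ = 24.17728rem
Difference: 24.17728 − 3.70760 = 20.46968rem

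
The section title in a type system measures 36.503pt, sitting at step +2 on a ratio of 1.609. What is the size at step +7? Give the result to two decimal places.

The gap is 7 − (2) = 5 steps, so the factor is 1.609^5.
36.503 × 1.609⁵ = 36.503 × 10.78401 ≈ 393.649

393.65pt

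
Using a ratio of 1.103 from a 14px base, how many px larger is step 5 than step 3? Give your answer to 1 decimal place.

Step 3: 14.0 × 1.103³ = 18.787px
Step 5: 14.0 × 1.103⁵ = 22.856px
Difference: 22.856 − 18.787 = 4.069px

4.1px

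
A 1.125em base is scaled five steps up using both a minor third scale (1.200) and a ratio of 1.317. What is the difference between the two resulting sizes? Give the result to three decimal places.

1.658em

Minor third: 1.125 × 1.200⁵ = 2.79936em
At 1.317: 1.125 × 1.317⁵ = 4.45740em
Difference: 4.45740 − 2.79936 = 1.65804em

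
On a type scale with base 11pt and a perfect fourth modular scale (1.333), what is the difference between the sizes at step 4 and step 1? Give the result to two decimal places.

20.07pt

Step 1: 11.0 × 1.333 = 14.6630pt
Step 4: 11.0 × 1.333⁴ = 34.7307pt
Difference: 34.7307 − 14.6630 = 20.0677pt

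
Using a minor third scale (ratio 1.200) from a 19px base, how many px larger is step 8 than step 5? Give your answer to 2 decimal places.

Step 5: 19.0 × 1.200⁵ = 47.2781px
Step 8: 19.0 × 1.200⁸ = 81.6965px
Difference: 81.6965 − 47.2781 = 34.4184px

34.42px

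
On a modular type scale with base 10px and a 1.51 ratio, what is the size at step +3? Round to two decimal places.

34.43px

10.0 × 1.51³ = 10.0 × 3.44295 ≈ 34.43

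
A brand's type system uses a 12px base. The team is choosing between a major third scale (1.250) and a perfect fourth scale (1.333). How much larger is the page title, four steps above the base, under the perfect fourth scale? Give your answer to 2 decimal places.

8.59px

Major third: 12.0 × 1.250⁴ = 29.2969px
Perfect fourth: 12.0 × 1.333⁴ = 37.8880px
Difference: 37.8880 − 29.2969 = 8.5911px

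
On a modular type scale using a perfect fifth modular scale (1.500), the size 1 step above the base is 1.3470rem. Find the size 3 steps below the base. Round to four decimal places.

0.2661rem

Moving from step +1 to step -3 is 4 steps down, so divide by r⁴.
1.3470 ÷ 1.500⁴ = 1.3470 ÷ 5.06250 ≈ 0.2661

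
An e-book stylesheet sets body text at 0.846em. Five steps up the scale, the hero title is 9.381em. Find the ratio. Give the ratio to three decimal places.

1.618

The ratio satisfies 0.846 × r⁵ = 9.381, so r = (9.381 / 0.846)^(1/5).
r = 11.0887^(1/5) ≈ 1.6180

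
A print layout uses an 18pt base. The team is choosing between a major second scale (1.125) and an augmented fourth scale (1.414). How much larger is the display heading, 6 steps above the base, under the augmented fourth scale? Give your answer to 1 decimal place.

107.4pt

Major second: 18.0 × 1.125⁶ = 36.491pt
Augmented fourth: 18.0 × 1.414⁶ = 143.870pt
Difference: 143.870 − 36.491 = 107.379pt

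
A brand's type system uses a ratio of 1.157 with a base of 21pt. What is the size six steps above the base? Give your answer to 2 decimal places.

50.38pt

21.0 × 1.157⁶ = 21.0 × 2.39883 ≈ 50.38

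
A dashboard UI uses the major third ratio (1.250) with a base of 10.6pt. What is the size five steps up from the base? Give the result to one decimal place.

Every step multiplies by the scale ratio.
10.6 × 1.250⁵ = 10.6 × 3.05176 ≈ 32.35

32.3pt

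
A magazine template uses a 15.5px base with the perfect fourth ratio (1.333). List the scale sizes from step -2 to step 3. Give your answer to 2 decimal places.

8.72px, 11.63px, 15.50px, 20.66px, 27.54px, 36.71px

Step -2: 15.5 ÷ 1.333² = 8.72
Step -1: 15.5 ÷ 1.333 = 11.63
Step 0: 15.5px
Step 1: 15.5 × 1.333 = 20.66
Step 2: 15.5 × 1.333² = 27.54
Step 3: 15.5 × 1.333³ = 36.71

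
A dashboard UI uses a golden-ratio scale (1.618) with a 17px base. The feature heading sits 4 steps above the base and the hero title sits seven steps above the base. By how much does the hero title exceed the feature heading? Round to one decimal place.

Step 4: 17.0 × 1.618⁴ = 116.510px
Step 7: 17.0 × 1.618⁷ = 493.513px
Difference: 493.513 − 116.510 = 377.003px

377.0px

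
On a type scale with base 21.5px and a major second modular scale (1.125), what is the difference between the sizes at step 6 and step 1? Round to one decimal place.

19.4px

Step 1: 21.5 × 1.125 = 24.188px
Step 6: 21.5 × 1.125⁶ = 43.587px
Difference: 43.587 − 24.188 = 19.399px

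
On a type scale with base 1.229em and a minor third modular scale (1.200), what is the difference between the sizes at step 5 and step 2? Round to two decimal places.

1.29em

Step 2: 1.229 × 1.200² = 1.7698em
Step 5: 1.229 × 1.200⁵ = 3.0581em
Difference: 3.0581 − 1.7698 = 1.2883em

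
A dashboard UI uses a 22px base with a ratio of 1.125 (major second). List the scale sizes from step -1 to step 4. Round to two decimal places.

Step -1: 22.0 ÷ 1.125 = 19.56
Step 0: 22px
Step 1: 22.0 × 1.125 = 24.75
Step 2: 22.0 × 1.125² = 27.84
Step 3: 22.0 × 1.125³ = 31.32
Step 4: 22.0 × 1.125⁴ = 35.24

19.56px, 22.00px, 24.75px, 27.84px, 31.32px, 35.24px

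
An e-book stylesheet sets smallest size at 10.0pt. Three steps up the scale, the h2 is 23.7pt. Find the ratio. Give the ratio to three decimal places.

1.333

r³ = 23.7 / 10.0, so r = (23.7/10.0)^(1/3).
r = 2.3700^(1/3) ≈ 1.3333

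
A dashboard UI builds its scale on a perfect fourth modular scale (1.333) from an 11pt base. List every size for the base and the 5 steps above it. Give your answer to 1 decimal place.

Step 0: 11pt
Step 1: 11.0 × 1.333 = 14.7
Step 2: 11.0 × 1.333² = 19.5
Step 3: 11.0 × 1.333³ = 26.1
Step 4: 11.0 × 1.333⁴ = 34.7
Step 5: 11.0 × 1.333⁵ = 46.3

11.0pt, 14.7pt, 19.5pt, 26.1pt, 34.7pt, 46.3pt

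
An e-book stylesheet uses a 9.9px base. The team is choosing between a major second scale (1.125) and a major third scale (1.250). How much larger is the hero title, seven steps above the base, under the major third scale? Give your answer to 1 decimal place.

Major second: 9.9 × 1.125⁷ = 22.579px
Major third: 9.9 × 1.250⁷ = 47.207px
Difference: 47.207 − 22.579 = 24.628px

24.6px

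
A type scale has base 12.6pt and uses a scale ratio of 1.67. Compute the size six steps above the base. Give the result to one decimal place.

A modular type scale is a geometric sequence: sizeₙ = base × rⁿ.
12.6 × 1.67⁶ = 12.6 × 21.69196 ≈ 273.32

273.3pt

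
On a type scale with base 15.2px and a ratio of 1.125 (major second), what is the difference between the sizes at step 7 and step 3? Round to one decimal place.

Step 3: 15.2 × 1.125³ = 21.642px
Step 7: 15.2 × 1.125⁷ = 34.667px
Difference: 34.667 − 21.642 = 13.025px

13.0px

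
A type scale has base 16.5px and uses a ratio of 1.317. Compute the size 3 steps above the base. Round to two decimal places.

Each step on a modular scale multiplies by the ratio, so the size n steps from the base is base × ratioⁿ.
16.5 × 1.317³ = 16.5 × 2.28432 ≈ 37.69

37.69px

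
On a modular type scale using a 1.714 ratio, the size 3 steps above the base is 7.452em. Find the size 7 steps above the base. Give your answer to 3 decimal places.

64.316em

7.452 × 1.714⁴ = 7.452 × 8.63065 ≈ 64.316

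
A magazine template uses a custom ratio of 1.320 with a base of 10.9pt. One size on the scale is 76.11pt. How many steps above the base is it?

7

1.320ⁿ = 76.11 / 10.9 = 6.9826
n = ln(6.9826) / ln(1.320) = 1.9434 / 0.2776 ≈ 7.00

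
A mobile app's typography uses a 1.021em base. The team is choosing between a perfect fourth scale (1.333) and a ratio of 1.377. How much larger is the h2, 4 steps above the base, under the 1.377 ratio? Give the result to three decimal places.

0.447em

Perfect fourth: 1.021 × 1.333⁴ = 3.22364em
At 1.377: 1.021 × 1.377⁴ = 3.67081em
Difference: 3.67081 − 3.22364 = 0.44717em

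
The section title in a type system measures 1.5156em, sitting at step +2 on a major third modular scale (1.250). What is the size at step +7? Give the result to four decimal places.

4.6252em

Moving from step +2 to step +7 is 5 steps up, so multiply by r⁵.
1.5156 × 1.250⁵ = 1.5156 × 3.05176 ≈ 4.6252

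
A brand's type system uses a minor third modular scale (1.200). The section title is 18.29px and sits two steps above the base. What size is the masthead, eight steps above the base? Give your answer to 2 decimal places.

54.61px

18.29 × 1.200⁶ = 18.29 × 2.98598 ≈ 54.614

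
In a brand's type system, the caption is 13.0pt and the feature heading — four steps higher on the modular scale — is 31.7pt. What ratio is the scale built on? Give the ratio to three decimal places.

1.250

r⁴ = 31.7 / 13.0, so r = (31.7/13.0)^(1/4).
r = 2.4385^(1/4) ≈ 1.2496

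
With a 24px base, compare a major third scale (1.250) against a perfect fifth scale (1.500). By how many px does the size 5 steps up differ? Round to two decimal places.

109.01px

Major third: 24.0 × 1.250⁵ = 73.2422px
Perfect fifth: 24.0 × 1.500⁵ = 182.2500px
Difference: 182.2500 − 73.2422 = 109.0078px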